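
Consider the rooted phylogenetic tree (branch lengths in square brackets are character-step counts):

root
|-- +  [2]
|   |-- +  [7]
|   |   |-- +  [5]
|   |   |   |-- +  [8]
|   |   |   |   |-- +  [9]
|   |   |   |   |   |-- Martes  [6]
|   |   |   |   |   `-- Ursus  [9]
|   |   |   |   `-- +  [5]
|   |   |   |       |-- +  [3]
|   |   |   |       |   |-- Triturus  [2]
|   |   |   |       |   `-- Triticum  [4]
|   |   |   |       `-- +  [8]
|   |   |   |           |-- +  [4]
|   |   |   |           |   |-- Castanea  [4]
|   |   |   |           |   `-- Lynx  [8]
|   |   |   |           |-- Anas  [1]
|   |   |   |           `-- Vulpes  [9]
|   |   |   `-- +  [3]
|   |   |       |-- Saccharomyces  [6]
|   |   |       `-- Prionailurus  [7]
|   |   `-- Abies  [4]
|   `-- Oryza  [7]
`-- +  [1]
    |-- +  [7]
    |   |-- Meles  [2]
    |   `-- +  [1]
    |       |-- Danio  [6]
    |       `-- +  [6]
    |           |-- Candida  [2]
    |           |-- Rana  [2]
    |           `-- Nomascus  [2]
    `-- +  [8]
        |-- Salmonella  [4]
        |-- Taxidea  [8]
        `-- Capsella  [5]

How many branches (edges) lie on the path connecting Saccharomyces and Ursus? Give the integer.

The MRCA of Saccharomyces and Ursus is the node subtending (((Martes,Ursus),((Triturus,Triticum),((Castanea,Lynx),Anas,Vulpes))),(Saccharomyces,Prionailurus)).
From Saccharomyces up to that node: 2 branches. From Ursus up to the same node: 3 branches. Total: 2 + 3 = 5.

5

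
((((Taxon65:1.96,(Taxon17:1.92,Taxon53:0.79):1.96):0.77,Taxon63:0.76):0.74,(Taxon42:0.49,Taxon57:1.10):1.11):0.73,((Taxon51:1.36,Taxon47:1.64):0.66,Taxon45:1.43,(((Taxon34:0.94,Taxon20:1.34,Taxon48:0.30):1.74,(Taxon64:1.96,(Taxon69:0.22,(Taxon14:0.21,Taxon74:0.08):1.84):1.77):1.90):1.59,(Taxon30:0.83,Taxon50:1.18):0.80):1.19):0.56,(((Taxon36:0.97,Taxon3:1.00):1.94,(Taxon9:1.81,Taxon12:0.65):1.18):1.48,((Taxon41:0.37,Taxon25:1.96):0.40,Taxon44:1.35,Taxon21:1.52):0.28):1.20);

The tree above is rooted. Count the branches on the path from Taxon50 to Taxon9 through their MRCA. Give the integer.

The MRCA of Taxon50 and Taxon9 is the root of the tree.
From Taxon50 up to that node: 4 branches. From Taxon9 up to the same node: 4 branches. Total: 4 + 4 = 8.

8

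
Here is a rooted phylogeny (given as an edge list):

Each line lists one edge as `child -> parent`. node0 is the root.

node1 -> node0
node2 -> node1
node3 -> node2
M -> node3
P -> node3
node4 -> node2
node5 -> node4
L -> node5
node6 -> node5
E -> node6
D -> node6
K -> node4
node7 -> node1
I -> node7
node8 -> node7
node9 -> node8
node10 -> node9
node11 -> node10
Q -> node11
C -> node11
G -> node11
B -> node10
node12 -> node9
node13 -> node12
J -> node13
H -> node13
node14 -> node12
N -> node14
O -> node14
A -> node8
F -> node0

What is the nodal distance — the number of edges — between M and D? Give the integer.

6

The MRCA of M and D is the node subtending ((M,P),((L,(E,D)),K)).
From M up to that node: 2 branches. From D up to the same node: 4 branches. Total: 2 + 4 = 6.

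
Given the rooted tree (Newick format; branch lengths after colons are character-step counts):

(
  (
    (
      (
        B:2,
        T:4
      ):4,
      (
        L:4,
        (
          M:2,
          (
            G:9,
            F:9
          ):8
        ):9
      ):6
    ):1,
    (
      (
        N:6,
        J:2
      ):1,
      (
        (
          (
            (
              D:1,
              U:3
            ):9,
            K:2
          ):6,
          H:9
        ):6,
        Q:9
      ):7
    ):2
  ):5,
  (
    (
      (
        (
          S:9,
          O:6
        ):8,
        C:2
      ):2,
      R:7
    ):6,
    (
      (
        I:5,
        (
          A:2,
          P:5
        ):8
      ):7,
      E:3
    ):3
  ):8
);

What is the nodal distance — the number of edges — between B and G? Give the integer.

The MRCA of B and G is the node subtending ((B,T),(L,(M,(G,F)))).
From B up to that node: 2 branches. From G up to the same node: 4 branches. Total: 2 + 4 = 6.

6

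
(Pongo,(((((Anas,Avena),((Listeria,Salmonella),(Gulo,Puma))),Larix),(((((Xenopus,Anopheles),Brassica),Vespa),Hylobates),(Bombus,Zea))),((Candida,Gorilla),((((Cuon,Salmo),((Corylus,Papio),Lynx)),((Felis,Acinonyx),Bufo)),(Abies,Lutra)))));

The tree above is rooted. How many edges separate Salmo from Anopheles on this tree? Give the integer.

13

The MRCA of Salmo and Anopheles is the node subtending (((((Anas,Avena),((Listeria,Salmonella),(Gulo,Puma))),Larix),(((((Xenopus,Anopheles),Brassica),Vespa),Hylobates),(Bombus,Zea))),((Candida,Gorilla),((((Cuon,Salmo),((Corylus,Papio),Lynx)),((Felis,Acinonyx),Bufo)),(Abies,Lutra)))).
From Salmo up to that node: 6 branches. From Anopheles up to the same node: 7 branches. Total: 6 + 7 = 13.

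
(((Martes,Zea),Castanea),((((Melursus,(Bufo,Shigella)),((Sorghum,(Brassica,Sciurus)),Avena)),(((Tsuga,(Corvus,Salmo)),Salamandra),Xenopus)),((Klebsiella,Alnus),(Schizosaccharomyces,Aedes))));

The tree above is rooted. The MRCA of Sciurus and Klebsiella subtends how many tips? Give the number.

The MRCA of Sciurus and Klebsiella is the node subtending ((((Melursus,(Bufo,Shigella)),((Sorghum,(Brassica,Sciurus)),Avena)),(((Tsuga,(Corvus,Salmo)),Salamandra),Xenopus)),((Klebsiella,Alnus),(Schizosaccharomyces,Aedes))).
That clade contains 16 terminal taxa: Aedes, Alnus, Avena, Brassica, Bufo, Corvus, Klebsiella, Melursus, Salamandra, Salmo, Schizosaccharomyces, Sciurus, Shigella, Sorghum, Tsuga, Xenopus.

16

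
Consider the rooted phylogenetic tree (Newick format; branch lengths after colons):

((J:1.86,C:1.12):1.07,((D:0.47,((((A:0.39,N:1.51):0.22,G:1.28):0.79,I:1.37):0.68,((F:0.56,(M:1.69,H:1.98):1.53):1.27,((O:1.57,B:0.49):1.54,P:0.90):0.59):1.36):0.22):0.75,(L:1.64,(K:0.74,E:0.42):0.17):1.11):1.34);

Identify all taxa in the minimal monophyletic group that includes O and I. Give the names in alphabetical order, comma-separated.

A, B, F, G, H, I, M, N, O, P

Tracing O: it sits inside (O,B).
Tracing I: it sits inside (((A,N),G),I).
The smallest clade enclosing both is ((((A,N),G),I),((F,(M,H)),((O,B),P))); the answer is its 10 terminal taxa in alphabetical order.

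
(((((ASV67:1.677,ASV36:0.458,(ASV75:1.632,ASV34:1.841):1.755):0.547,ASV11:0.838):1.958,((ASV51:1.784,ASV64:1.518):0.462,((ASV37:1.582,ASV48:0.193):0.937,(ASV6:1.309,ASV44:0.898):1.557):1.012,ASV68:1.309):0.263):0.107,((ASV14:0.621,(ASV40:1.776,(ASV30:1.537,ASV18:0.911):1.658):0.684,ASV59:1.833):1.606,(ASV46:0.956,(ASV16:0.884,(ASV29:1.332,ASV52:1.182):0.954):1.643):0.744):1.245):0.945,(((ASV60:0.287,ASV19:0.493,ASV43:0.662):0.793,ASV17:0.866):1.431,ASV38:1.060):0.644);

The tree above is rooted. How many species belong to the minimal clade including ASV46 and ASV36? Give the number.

The MRCA of ASV46 and ASV36 is the node subtending ((((ASV67,ASV36,(ASV75,ASV34)),ASV11),((ASV51,ASV64),((ASV37,ASV48),(ASV6,ASV44)),ASV68)),((ASV14,(ASV40,(ASV30,ASV18)),ASV59),(ASV46,(ASV16,(ASV29,ASV52))))).
That clade contains 21 terminal taxa: ASV11, ASV14, ASV16, ASV18, ASV29, ASV30, ASV34, ASV36, ASV37, ASV40, ASV44, ASV46, ASV48, ASV51, ASV52, ASV59, ASV6, ASV64, ASV67, ASV68, ASV75.

21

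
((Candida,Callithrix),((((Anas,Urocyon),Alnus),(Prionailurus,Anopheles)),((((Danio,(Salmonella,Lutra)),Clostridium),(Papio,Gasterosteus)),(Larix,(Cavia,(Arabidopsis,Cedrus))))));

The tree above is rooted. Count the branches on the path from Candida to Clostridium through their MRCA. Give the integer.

7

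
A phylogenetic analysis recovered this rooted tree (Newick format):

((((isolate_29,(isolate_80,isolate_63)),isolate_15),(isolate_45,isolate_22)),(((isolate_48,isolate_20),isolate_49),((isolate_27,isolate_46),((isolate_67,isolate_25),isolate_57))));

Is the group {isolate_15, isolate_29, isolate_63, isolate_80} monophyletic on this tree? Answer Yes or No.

The most recent common ancestor of these taxa subtends ((isolate_29,(isolate_80,isolate_63)),isolate_15).
That clade has exactly 4 tips — every listed taxon and nothing else — so the group is monophyletic.

Yes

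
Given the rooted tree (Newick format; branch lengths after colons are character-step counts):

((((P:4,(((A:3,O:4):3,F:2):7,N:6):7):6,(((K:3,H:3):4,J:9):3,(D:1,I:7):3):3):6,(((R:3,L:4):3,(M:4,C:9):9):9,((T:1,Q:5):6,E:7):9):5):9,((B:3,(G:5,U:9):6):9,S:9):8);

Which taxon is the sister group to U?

G

U attaches to the tree at the node subtending (G,U).
The other lineage descending from that same node — the sister group — is the single tip G.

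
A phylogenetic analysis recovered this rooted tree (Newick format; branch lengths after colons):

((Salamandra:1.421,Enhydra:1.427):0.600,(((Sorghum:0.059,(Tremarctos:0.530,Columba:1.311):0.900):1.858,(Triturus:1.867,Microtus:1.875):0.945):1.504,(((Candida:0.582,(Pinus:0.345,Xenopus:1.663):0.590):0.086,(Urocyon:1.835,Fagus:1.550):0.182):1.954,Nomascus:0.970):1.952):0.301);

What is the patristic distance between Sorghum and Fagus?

The path runs Sorghum → … → MRCA → … → Fagus; the MRCA is the node subtending (((Sorghum,(Tremarctos,Columba)),(Triturus,Microtus)),(((Candida,(Pinus,Xenopus)),(Urocyon,Fagus)),Nomascus)).
Branch lengths along that path: 0.059 + 1.858 + 1.504 + 1.952 + 1.954 + 0.182 + 1.550 = 9.059.

9.059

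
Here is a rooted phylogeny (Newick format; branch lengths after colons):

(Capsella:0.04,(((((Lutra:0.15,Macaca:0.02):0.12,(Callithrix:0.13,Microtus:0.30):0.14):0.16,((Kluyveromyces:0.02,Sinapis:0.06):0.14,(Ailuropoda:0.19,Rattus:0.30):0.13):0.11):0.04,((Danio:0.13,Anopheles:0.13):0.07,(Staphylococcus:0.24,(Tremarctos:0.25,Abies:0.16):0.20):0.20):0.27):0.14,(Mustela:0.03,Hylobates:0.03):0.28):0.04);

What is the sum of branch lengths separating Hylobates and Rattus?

The path runs Hylobates → … → MRCA → … → Rattus; the MRCA is the node subtending (((((Lutra,Macaca),(Callithrix,Microtus)),((Kluyveromyces,Sinapis),(Ailuropoda,Rattus))),((Danio,Anopheles),(Staphylococcus,(Tremarctos,Abies)))),(Mustela,Hylobates)).
Branch lengths along that path: 0.03 + 0.28 + 0.14 + 0.04 + 0.11 + 0.13 + 0.30 = 1.03.

1.03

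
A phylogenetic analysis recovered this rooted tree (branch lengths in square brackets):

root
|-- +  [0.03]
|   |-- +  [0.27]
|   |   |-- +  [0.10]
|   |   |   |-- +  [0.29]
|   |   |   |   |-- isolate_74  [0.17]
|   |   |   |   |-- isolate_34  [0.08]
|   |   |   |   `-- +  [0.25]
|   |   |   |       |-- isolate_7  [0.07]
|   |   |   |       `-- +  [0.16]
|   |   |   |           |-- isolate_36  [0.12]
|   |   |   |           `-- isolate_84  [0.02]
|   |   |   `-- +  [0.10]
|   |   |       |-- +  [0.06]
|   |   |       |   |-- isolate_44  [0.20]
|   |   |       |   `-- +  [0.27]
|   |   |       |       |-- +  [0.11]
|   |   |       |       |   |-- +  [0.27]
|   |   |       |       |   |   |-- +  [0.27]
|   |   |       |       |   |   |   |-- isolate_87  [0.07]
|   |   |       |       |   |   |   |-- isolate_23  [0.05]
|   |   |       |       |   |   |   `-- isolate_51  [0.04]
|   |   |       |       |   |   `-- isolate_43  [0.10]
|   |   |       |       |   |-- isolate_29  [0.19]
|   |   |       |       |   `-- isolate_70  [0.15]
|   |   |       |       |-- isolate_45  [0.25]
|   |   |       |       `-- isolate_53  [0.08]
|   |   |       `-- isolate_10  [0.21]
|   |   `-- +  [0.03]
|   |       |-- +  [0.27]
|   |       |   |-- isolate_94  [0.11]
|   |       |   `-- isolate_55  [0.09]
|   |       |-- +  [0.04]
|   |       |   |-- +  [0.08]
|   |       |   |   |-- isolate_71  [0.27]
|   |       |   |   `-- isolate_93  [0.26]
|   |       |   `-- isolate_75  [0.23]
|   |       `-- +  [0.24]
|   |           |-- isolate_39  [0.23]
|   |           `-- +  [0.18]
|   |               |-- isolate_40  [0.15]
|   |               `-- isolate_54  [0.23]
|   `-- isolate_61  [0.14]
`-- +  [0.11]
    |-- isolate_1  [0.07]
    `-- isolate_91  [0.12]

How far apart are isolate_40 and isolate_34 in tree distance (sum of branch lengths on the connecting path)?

The path runs isolate_40 → … → MRCA → … → isolate_34; the MRCA is the node subtending (((isolate_74,isolate_34,(isolate_7,(isolate_36,isolate_84))),((isolate_44,((((isolate_87,isolate_23,isolate_51),isolate_43),isolate_29,isolate_70),isolate_45,isolate_53)),isolate_10)),((isolate_94,isolate_55),((isolate_71,isolate_93),isolate_75),(isolate_39,(isolate_40,isolate_54)))).
Branch lengths along that path: 0.15 + 0.18 + 0.24 + 0.03 + 0.10 + 0.29 + 0.08 = 1.07.

1.07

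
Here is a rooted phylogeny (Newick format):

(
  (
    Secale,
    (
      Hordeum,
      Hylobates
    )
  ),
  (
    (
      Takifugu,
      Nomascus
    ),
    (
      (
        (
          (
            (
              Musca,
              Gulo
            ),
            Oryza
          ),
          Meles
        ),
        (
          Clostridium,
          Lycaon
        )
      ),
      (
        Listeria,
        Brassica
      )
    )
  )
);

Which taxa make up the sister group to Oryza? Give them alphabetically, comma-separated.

Gulo, Musca

Oryza attaches to the tree at the node subtending ((Musca,Gulo),Oryza).
The other lineage descending from that same node — the sister group — is (Musca,Gulo); its 2 tips in alphabetical order are the answer.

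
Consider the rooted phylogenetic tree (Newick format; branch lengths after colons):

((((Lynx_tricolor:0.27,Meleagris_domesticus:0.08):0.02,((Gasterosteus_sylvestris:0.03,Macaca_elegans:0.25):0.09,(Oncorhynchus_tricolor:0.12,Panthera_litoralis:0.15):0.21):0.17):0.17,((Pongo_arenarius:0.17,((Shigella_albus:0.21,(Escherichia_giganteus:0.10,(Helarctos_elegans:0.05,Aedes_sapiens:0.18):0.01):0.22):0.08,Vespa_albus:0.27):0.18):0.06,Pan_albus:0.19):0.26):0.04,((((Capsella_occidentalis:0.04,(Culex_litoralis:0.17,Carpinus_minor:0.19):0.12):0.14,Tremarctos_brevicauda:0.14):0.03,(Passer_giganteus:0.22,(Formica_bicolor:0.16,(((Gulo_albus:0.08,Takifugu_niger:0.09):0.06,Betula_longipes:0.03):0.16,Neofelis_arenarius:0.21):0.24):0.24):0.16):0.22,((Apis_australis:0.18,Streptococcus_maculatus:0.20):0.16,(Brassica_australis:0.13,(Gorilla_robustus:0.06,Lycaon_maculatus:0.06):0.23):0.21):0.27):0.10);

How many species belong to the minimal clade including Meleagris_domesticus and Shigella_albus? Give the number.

The MRCA of Meleagris_domesticus and Shigella_albus is the node subtending (((Lynx_tricolor,Meleagris_domesticus),((Gasterosteus_sylvestris,Macaca_elegans),(Oncorhynchus_tricolor,Panthera_litoralis))),((Pongo_arenarius,((Shigella_albus,(Escherichia_giganteus,(Helarctos_elegans,Aedes_sapiens))),Vespa_albus)),Pan_albus)).
That clade contains 13 terminal taxa: Aedes_sapiens, Escherichia_giganteus, Gasterosteus_sylvestris, Helarctos_elegans, Lynx_tricolor, Macaca_elegans, Meleagris_domesticus, Oncorhynchus_tricolor, Pan_albus, Panthera_litoralis, Pongo_arenarius, Shigella_albus, Vespa_albus.

13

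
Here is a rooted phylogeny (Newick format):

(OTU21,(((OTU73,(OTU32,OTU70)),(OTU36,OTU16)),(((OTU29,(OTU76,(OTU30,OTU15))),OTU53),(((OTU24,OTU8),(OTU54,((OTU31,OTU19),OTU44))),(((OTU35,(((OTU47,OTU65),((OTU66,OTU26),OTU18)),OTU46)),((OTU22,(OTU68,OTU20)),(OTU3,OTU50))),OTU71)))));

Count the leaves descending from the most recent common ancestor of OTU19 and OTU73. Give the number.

The MRCA of OTU19 and OTU73 is the node subtending (((OTU73,(OTU32,OTU70)),(OTU36,OTU16)),(((OTU29,(OTU76,(OTU30,OTU15))),OTU53),(((OTU24,OTU8),(OTU54,((OTU31,OTU19),OTU44))),(((OTU35,(((OTU47,OTU65),((OTU66,OTU26),OTU18)),OTU46)),((OTU22,(OTU68,OTU20)),(OTU3,OTU50))),OTU71)))).
That clade contains 29 terminal taxa: OTU15, OTU16, OTU18, OTU19, OTU20, OTU22, OTU24, OTU26, OTU29, OTU3, OTU30, OTU31, OTU32, OTU35, OTU36, OTU44, OTU46, OTU47, OTU50, OTU53, OTU54, OTU65, OTU66, OTU68, OTU70, OTU71, OTU73, OTU76, OTU8.

29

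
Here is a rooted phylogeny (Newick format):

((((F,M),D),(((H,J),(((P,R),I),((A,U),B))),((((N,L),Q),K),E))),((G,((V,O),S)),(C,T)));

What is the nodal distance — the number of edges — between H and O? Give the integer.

10

The MRCA of H and O is the root of the tree.
From H up to that node: 5 branches. From O up to the same node: 5 branches. Total: 5 + 5 = 10.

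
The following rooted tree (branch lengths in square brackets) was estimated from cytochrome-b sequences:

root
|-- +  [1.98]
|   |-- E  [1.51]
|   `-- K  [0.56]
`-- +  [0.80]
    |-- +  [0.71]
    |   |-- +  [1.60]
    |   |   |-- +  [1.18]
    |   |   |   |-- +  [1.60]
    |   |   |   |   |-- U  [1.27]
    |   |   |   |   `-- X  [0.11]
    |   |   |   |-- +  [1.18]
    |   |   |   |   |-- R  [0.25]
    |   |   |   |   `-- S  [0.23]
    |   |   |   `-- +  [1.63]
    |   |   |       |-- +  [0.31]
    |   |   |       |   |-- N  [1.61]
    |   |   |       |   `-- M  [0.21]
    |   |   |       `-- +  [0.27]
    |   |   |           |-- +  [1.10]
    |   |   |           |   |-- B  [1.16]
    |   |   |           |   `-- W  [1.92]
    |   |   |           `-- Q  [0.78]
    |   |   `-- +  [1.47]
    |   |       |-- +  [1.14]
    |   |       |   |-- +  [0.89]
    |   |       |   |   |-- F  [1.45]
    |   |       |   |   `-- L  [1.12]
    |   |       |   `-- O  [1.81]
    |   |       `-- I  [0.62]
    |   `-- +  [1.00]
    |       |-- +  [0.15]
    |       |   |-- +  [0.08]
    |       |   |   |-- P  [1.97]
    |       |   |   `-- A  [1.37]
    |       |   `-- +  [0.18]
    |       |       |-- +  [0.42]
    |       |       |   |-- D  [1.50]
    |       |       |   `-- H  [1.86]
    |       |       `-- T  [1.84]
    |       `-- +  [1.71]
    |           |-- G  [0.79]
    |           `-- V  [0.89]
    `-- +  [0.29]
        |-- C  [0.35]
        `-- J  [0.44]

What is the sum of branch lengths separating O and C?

7.37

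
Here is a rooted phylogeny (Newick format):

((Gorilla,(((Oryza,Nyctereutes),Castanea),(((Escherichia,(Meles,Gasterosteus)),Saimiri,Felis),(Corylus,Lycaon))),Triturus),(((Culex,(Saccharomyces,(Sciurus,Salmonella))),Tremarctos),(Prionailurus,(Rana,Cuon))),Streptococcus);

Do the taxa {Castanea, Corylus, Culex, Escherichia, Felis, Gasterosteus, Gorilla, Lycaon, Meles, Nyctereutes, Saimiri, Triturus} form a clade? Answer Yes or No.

The MRCA of the listed taxa is the root, so the smallest clade containing them is the whole tree.
That clade also contains Cuon, Oryza, Prionailurus, Rana, Saccharomyces, Salmonella, Sciurus, Streptococcus, Tremarctos, which are not in the proposed group, so the group is not monophyletic.

No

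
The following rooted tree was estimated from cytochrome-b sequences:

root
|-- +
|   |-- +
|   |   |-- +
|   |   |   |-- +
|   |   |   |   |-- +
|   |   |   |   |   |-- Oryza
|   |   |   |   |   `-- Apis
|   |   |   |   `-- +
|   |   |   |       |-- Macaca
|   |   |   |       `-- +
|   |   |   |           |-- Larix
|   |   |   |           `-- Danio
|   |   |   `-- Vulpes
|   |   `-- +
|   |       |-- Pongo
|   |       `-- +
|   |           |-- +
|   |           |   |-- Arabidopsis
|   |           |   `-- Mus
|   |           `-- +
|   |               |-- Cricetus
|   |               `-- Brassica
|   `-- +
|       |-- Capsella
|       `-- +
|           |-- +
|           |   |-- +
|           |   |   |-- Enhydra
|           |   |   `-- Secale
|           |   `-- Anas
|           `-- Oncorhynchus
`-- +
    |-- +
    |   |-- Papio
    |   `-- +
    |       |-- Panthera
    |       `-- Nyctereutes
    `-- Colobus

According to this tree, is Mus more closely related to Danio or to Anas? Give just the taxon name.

Danio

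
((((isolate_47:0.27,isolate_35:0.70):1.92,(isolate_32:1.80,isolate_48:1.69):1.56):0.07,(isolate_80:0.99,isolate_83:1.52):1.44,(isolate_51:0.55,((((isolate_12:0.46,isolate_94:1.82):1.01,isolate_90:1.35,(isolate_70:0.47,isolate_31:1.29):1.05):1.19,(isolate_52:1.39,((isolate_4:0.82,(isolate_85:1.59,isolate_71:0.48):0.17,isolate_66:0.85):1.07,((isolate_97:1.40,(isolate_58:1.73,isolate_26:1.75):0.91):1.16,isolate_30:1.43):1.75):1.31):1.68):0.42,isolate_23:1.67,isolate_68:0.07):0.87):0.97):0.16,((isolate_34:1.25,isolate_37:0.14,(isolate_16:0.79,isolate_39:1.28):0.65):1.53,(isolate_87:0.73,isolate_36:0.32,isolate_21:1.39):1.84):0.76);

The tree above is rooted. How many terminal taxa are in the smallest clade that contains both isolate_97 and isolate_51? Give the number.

17

The MRCA of isolate_97 and isolate_51 is the node subtending (isolate_51,((((isolate_12,isolate_94),isolate_90,(isolate_70,isolate_31)),(isolate_52,((isolate_4,(isolate_85,isolate_71),isolate_66),((isolate_97,(isolate_58,isolate_26)),isolate_30)))),isolate_23,isolate_68)).
That clade contains 17 terminal taxa: isolate_12, isolate_23, isolate_26, isolate_30, isolate_31, isolate_4, isolate_51, isolate_52, isolate_58, isolate_66, isolate_68, isolate_70, isolate_71, isolate_85, isolate_90, isolate_94, isolate_97.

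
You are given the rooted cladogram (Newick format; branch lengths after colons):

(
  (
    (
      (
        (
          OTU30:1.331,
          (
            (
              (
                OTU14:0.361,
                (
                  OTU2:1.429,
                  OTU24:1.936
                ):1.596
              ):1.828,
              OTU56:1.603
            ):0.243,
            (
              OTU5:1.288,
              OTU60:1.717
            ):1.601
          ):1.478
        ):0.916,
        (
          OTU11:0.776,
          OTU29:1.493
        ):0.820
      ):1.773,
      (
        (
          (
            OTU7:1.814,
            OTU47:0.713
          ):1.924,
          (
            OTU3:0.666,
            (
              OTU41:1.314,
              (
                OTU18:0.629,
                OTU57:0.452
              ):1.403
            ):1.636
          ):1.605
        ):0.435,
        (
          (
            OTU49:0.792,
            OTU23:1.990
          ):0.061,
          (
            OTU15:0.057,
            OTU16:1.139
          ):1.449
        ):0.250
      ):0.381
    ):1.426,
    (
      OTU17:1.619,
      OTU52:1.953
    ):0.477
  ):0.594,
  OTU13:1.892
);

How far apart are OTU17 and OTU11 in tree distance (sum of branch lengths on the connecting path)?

The path runs OTU17 → … → MRCA → … → OTU11; the MRCA is the node subtending ((((OTU30,(((OTU14,(OTU2,OTU24)),OTU56),(OTU5,OTU60))),(OTU11,OTU29)),(((OTU7,OTU47),(OTU3,(OTU41,(OTU18,OTU57)))),((OTU49,OTU23),(OTU15,OTU16)))),(OTU17,OTU52)).
Branch lengths along that path: 1.619 + 0.477 + 1.426 + 1.773 + 0.820 + 0.776 = 6.891.

6.891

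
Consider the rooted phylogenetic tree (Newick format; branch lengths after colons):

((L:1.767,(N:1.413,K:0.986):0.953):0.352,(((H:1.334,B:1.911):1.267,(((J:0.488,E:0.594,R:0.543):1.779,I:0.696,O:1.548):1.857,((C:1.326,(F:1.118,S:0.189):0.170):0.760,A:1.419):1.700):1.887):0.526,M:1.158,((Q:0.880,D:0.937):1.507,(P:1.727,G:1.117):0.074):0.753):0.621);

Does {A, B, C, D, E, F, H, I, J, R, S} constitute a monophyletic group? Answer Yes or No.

The MRCA of the listed taxa subtends (((H,B),(((J,E,R),I,O),((C,(F,S)),A))),M,((Q,D),(P,G))).
That clade also contains G, M, O, P, Q, which are not in the proposed group, so the group is not monophyletic.

No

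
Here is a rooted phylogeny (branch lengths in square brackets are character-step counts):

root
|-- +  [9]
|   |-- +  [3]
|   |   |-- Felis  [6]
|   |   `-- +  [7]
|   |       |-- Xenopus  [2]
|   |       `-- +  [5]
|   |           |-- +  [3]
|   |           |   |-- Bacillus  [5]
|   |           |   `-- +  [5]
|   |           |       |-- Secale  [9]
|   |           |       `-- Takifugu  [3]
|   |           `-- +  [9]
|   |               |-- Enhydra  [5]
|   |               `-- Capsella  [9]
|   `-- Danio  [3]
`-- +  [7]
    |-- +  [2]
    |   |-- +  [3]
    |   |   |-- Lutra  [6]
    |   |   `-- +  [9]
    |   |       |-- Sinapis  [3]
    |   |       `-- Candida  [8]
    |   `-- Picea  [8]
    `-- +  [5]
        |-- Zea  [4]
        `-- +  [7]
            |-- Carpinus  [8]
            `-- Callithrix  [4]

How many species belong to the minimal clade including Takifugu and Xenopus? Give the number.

The MRCA of Takifugu and Xenopus is the node subtending (Xenopus,((Bacillus,(Secale,Takifugu)),(Enhydra,Capsella))).
That clade contains 6 terminal taxa: Bacillus, Capsella, Enhydra, Secale, Takifugu, Xenopus.

6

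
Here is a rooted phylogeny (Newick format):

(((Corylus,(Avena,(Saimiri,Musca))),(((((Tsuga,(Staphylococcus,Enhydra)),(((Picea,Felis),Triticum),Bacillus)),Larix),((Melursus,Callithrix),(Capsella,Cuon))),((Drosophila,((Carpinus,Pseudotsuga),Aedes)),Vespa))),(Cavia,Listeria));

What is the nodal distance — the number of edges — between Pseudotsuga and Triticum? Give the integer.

The MRCA of Pseudotsuga and Triticum is the node subtending (((((Tsuga,(Staphylococcus,Enhydra)),(((Picea,Felis),Triticum),Bacillus)),Larix),((Melursus,Callithrix),(Capsella,Cuon))),((Drosophila,((Carpinus,Pseudotsuga),Aedes)),Vespa)).
From Pseudotsuga up to that node: 5 branches. From Triticum up to the same node: 6 branches. Total: 5 + 6 = 11.

11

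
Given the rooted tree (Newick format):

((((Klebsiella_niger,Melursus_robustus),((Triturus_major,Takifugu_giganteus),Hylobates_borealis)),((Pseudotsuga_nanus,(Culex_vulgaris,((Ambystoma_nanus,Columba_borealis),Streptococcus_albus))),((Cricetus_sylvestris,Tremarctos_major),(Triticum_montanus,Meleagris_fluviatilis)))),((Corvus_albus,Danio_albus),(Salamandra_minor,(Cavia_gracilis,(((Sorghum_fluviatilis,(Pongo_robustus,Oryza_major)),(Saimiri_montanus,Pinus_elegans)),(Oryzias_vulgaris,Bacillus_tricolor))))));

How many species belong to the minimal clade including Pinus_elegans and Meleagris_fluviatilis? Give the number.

25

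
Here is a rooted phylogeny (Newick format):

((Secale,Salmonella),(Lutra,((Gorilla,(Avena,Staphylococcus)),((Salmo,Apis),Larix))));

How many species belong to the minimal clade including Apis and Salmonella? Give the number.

The MRCA of Apis and Salmonella is the root, so the clade is the entire tree.
That clade contains 9 terminal taxa: Apis, Avena, Gorilla, Larix, Lutra, Salmo, Salmonella, Secale, Staphylococcus.

9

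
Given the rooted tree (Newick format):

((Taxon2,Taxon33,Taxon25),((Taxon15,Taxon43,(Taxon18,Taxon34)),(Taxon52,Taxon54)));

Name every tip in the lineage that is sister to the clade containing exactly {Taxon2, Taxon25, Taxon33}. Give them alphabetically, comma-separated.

Taxon15, Taxon18, Taxon34, Taxon43, Taxon52, Taxon54

The clade containing exactly {Taxon2, Taxon25, Taxon33} attaches directly to the root of the tree.
The other lineage descending from that same node — the sister group — is ((Taxon15,Taxon43,(Taxon18,Taxon34)),(Taxon52,Taxon54)); its 6 tips in alphabetical order are the answer.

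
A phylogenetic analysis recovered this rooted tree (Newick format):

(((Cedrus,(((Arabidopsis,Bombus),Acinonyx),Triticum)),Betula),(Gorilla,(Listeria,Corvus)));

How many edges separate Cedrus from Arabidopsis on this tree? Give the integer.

The MRCA of Cedrus and Arabidopsis is the node subtending (Cedrus,(((Arabidopsis,Bombus),Acinonyx),Triticum)).
From Cedrus up to that node: 1 branch. From Arabidopsis up to the same node: 4 branches. Total: 1 + 4 = 5.

5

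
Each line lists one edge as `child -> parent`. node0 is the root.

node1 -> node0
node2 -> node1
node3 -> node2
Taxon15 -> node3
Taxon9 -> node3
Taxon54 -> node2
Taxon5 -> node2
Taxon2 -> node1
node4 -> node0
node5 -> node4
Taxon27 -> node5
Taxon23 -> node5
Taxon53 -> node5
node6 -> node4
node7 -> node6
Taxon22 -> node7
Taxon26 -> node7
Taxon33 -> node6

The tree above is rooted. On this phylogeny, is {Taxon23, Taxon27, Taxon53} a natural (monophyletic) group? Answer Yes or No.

The most recent common ancestor of these taxa subtends (Taxon27,Taxon23,Taxon53).
That clade has exactly 3 tips — every listed taxon and nothing else — so the group is monophyletic.

Yes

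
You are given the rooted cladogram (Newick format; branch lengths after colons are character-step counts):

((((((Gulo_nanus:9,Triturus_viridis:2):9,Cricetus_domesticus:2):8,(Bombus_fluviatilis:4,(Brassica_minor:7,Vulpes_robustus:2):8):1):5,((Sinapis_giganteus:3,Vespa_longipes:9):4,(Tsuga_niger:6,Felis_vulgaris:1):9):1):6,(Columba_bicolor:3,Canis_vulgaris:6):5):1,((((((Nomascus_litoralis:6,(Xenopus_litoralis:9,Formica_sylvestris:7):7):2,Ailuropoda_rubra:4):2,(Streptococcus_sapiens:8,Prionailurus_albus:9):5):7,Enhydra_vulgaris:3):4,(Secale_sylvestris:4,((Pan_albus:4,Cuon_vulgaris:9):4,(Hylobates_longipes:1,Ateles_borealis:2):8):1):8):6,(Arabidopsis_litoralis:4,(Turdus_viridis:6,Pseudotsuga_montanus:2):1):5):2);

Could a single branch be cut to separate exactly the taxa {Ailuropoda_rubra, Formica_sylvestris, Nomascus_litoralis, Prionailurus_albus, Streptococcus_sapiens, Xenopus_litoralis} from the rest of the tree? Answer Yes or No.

Yes

The most recent common ancestor of these taxa subtends (((Nomascus_litoralis,(Xenopus_litoralis,Formica_sylvestris)),Ailuropoda_rubra),(Streptococcus_sapiens,Prionailurus_albus)).
That clade has exactly 6 tips — every listed taxon and nothing else — so the group is monophyletic.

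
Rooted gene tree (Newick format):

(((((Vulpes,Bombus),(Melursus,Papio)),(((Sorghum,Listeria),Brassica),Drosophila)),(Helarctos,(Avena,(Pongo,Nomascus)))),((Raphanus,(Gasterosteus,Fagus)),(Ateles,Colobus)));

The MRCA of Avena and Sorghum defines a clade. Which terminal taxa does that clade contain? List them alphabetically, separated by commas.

Avena, Bombus, Brassica, Drosophila, Helarctos, Listeria, Melursus, Nomascus, Papio, Pongo, Sorghum, Vulpes

Tracing Avena: it sits inside (Avena,(Pongo,Nomascus)).
Tracing Sorghum: it sits inside (Sorghum,Listeria).
The smallest clade enclosing both is ((((Vulpes,Bombus),(Melursus,Papio)),(((Sorghum,Listeria),Brassica),Drosophila)),(Helarctos,(Avena,(Pongo,Nomascus)))); the answer is its 12 terminal taxa in alphabetical order.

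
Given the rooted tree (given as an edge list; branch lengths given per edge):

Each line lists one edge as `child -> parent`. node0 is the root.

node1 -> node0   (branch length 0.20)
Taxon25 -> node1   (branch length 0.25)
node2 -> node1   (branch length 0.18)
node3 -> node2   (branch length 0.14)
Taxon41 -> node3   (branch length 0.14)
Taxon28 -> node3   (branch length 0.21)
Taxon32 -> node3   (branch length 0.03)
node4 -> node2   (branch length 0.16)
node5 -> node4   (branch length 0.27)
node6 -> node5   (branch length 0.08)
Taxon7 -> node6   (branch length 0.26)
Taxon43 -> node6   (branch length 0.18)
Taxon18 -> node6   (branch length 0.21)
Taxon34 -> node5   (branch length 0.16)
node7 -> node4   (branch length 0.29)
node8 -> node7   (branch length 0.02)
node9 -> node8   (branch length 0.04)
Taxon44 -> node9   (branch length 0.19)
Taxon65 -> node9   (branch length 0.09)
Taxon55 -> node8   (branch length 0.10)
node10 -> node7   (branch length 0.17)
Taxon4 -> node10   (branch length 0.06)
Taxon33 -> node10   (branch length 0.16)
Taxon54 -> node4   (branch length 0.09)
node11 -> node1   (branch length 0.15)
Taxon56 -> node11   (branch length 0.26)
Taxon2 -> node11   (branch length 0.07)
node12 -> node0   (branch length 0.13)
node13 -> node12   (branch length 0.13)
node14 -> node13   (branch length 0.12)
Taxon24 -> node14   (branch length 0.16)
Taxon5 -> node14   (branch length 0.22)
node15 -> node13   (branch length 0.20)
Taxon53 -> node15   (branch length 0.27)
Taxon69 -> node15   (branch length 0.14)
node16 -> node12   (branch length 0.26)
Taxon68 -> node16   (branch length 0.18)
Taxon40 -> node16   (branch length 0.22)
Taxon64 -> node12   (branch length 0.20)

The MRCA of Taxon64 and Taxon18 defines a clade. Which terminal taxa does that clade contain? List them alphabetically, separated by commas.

Tracing Taxon64: it sits inside (((Taxon24,Taxon5),(Taxon53,Taxon69)),(Taxon68,Taxon40),Taxon64).
Tracing Taxon18: it sits inside (Taxon7,Taxon43,Taxon18).
The smallest clade enclosing both is the whole tree (their MRCA is the root), so the answer is all 23 tips in alphabetical order.

Taxon18, Taxon2, Taxon24, Taxon25, Taxon28, Taxon32, Taxon33, Taxon34, Taxon4, Taxon40, Taxon41, Taxon43, Taxon44, Taxon5, Taxon53, Taxon54, Taxon55, Taxon56, Taxon64, Taxon65, Taxon68, Taxon69, Taxon7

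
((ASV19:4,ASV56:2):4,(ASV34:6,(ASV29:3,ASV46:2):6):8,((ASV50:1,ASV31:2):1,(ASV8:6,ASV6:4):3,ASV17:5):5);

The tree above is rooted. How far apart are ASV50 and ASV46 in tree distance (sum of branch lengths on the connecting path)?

23

The path runs ASV50 → … → MRCA → … → ASV46; the MRCA is the root of the tree.
Branch lengths along that path: 1 + 1 + 5 + 8 + 6 + 2 = 23.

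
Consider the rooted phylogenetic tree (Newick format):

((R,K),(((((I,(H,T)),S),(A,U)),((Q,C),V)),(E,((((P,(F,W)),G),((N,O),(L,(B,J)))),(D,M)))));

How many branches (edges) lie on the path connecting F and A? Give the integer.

11

The MRCA of F and A is the node subtending (((((I,(H,T)),S),(A,U)),((Q,C),V)),(E,((((P,(F,W)),G),((N,O),(L,(B,J)))),(D,M)))).
From F up to that node: 7 branches. From A up to the same node: 4 branches. Total: 7 + 4 = 11.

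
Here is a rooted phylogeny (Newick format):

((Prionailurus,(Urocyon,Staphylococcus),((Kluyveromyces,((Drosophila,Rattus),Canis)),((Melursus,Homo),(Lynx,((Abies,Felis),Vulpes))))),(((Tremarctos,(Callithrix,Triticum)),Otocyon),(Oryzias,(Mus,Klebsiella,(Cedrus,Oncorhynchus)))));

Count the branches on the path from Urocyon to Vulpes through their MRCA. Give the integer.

The MRCA of Urocyon and Vulpes is the node subtending (Prionailurus,(Urocyon,Staphylococcus),((Kluyveromyces,((Drosophila,Rattus),Canis)),((Melursus,Homo),(Lynx,((Abies,Felis),Vulpes))))).
From Urocyon up to that node: 2 branches. From Vulpes up to the same node: 5 branches. Total: 2 + 5 = 7.

7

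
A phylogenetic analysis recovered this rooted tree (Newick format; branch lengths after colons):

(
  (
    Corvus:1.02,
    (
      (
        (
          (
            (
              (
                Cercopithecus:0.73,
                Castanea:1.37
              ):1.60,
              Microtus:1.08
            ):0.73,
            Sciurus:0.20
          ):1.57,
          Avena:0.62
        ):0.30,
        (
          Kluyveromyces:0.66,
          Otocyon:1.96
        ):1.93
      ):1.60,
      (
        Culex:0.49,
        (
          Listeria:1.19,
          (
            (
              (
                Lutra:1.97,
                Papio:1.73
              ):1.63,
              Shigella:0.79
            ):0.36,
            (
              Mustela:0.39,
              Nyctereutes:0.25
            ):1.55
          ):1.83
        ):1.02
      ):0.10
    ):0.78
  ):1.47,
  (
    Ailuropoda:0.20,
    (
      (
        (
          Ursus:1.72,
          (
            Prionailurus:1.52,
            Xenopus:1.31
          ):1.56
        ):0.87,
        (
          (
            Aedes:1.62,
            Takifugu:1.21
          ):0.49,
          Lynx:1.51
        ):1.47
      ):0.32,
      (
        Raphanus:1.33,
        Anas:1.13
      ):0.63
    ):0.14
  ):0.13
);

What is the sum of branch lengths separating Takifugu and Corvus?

The path runs Takifugu → … → MRCA → … → Corvus; the MRCA is the root of the tree.
Branch lengths along that path: 1.21 + 0.49 + 1.47 + 0.32 + 0.14 + 0.13 + 1.47 + 1.02 = 6.25.

6.25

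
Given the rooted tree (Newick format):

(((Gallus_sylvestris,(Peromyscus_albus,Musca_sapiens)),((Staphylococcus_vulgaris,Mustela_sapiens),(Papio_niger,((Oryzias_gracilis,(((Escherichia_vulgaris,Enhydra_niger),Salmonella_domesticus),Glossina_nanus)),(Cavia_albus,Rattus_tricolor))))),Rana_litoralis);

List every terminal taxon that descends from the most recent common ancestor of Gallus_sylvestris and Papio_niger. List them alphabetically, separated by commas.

Tracing Gallus_sylvestris: it sits inside (Gallus_sylvestris,(Peromyscus_albus,Musca_sapiens)).
Tracing Papio_niger: it sits inside (Papio_niger,((Oryzias_gracilis,(((Escherichia_vulgaris,Enhydra_niger),Salmonella_domesticus),Glossina_nanus)),(Cavia_albus,Rattus_tricolor))).
The smallest clade enclosing both is ((Gallus_sylvestris,(Peromyscus_albus,Musca_sapiens)),((Staphylococcus_vulgaris,Mustela_sapiens),(Papio_niger,((Oryzias_gracilis,(((Escherichia_vulgaris,Enhydra_niger),Salmonella_domesticus),Glossina_nanus)),(Cavia_albus,Rattus_tricolor))))); the answer is its 13 terminal taxa in alphabetical order.

Cavia_albus, Enhydra_niger, Escherichia_vulgaris, Gallus_sylvestris, Glossina_nanus, Musca_sapiens, Mustela_sapiens, Oryzias_gracilis, Papio_niger, Peromyscus_albus, Rattus_tricolor, Salmonella_domesticus, Staphylococcus_vulgaris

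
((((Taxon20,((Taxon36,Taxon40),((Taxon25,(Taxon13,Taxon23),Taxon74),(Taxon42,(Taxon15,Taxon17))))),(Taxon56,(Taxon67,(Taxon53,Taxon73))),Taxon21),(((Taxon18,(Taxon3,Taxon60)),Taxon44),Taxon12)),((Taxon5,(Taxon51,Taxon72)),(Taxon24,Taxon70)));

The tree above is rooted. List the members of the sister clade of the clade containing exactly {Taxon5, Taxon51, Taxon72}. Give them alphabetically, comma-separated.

The clade containing exactly {Taxon5, Taxon51, Taxon72} attaches to the tree at the node subtending ((Taxon5,(Taxon51,Taxon72)),(Taxon24,Taxon70)).
The other lineage descending from that same node — the sister group — is (Taxon24,Taxon70); its 2 tips in alphabetical order are the answer.

Taxon24, Taxon70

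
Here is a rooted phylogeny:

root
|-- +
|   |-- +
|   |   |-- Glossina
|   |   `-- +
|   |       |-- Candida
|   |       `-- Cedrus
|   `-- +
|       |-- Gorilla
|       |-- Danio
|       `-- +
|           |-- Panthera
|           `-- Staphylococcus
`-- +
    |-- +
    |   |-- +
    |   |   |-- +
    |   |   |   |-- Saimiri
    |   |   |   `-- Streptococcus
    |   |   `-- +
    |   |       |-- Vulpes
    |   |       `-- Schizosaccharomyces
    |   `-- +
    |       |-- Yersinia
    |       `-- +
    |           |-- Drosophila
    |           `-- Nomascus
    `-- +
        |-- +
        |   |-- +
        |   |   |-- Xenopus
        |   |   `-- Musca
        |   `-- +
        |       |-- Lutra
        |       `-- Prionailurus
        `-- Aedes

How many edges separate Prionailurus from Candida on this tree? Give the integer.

The MRCA of Prionailurus and Candida is the root of the tree.
From Prionailurus up to that node: 5 branches. From Candida up to the same node: 4 branches. Total: 5 + 4 = 9.

9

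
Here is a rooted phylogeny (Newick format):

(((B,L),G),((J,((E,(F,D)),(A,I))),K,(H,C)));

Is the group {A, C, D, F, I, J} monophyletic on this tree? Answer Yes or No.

No

The MRCA of the listed taxa subtends ((J,((E,(F,D)),(A,I))),K,(H,C)).
That clade also contains E, H, K, which are not in the proposed group, so the group is not monophyletic.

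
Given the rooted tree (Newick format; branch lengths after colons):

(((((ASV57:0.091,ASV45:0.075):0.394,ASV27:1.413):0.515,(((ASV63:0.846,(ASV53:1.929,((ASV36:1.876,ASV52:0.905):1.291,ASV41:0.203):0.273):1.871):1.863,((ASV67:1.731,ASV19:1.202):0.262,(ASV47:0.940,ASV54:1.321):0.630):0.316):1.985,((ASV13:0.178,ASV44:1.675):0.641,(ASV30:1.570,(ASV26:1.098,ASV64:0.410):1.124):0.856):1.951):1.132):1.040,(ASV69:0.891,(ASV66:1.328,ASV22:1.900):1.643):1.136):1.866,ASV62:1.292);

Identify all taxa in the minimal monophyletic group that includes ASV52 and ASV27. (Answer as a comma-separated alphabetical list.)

ASV13, ASV19, ASV26, ASV27, ASV30, ASV36, ASV41, ASV44, ASV45, ASV47, ASV52, ASV53, ASV54, ASV57, ASV63, ASV64, ASV67

Tracing ASV52: it sits inside (ASV36,ASV52).
Tracing ASV27: it sits inside ((ASV57,ASV45),ASV27).
The smallest clade enclosing both is (((ASV57,ASV45),ASV27),(((ASV63,(ASV53,((ASV36,ASV52),ASV41))),((ASV67,ASV19),(ASV47,ASV54))),((ASV13,ASV44),(ASV30,(ASV26,ASV64))))); the answer is its 17 terminal taxa in alphabetical order.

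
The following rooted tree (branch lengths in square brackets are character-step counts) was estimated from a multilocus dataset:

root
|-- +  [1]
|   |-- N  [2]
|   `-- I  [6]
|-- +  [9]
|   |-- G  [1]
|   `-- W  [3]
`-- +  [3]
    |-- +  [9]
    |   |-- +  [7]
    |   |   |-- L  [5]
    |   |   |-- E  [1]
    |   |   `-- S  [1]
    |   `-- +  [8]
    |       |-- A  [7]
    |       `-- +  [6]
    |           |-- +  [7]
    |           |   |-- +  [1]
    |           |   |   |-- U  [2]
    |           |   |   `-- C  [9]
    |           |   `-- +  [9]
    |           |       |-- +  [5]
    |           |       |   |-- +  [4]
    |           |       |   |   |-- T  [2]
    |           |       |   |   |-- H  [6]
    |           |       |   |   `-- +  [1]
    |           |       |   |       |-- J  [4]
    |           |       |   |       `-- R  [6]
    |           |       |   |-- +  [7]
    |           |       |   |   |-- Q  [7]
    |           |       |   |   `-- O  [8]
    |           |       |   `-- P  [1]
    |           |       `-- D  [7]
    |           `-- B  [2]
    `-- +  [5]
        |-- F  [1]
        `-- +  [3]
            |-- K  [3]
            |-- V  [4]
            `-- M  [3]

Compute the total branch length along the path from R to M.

66

The path runs R → … → MRCA → … → M; the MRCA is the node subtending (((L,E,S),(A,(((U,C),(((T,H,(J,R)),(Q,O),P),D)),B))),(F,(K,V,M))).
Branch lengths along that path: 6 + 1 + 4 + 5 + 9 + 7 + 6 + 8 + 9 + 5 + 3 + 3 = 66.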